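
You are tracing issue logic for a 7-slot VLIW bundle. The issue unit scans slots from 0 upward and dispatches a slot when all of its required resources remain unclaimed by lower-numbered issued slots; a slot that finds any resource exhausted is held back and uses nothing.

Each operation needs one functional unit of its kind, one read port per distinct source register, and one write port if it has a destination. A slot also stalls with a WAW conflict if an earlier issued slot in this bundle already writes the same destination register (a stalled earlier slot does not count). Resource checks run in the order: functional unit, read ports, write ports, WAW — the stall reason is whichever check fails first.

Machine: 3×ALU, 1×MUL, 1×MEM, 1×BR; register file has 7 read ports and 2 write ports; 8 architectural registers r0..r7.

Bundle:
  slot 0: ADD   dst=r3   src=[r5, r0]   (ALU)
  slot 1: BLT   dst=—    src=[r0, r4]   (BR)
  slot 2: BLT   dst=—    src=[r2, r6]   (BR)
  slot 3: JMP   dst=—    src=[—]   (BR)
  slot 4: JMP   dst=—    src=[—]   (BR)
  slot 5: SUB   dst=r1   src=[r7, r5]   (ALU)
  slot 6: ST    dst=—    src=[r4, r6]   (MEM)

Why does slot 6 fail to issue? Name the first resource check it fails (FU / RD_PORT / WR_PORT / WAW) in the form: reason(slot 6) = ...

(0) want 1×ALU +2rd +1wr — yes → AL2|MU1|ME1|BR1|rd5|wr1
(1) want 1×BR +2rd +0wr — yes → AL2|MU1|ME1|BR0|rd3|wr1
(2) want 1×BR +2rd +0wr — FU → AL2|MU1|ME1|BR0|rd3|wr1
(3) want 1×BR +0rd +0wr — FU → AL2|MU1|ME1|BR0|rd3|wr1
(4) want 1×BR +0rd +0wr — FU → AL2|MU1|ME1|BR0|rd3|wr1
(5) want 1×ALU +2rd +1wr — yes → AL1|MU1|ME1|BR0|rd1|wr0
(6) want 1×MEM +2rd +0wr — RD_PORT → AL1|MU1|ME1|BR0|rd1|wr0

reason(slot 6) = RD_PORT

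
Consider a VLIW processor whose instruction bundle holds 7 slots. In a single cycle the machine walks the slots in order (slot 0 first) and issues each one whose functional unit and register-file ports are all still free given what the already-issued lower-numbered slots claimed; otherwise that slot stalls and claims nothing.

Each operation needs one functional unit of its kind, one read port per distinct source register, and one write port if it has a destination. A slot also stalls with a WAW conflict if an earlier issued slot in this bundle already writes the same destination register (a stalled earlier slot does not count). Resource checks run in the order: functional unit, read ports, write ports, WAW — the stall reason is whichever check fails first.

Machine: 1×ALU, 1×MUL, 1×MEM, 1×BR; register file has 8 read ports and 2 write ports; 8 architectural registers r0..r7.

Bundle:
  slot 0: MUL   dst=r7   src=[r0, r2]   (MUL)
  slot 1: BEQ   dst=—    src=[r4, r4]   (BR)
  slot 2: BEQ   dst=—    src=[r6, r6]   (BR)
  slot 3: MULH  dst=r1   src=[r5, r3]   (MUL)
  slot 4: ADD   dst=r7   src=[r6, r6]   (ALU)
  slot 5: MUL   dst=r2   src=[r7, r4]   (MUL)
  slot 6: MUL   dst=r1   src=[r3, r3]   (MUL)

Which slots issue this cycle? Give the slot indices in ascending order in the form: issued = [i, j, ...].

#0 MUL src=r0,r2 dispatched  <A:1 Mu:0 Ld:1 B:1 rd:6 wr:1>
#1 BR src=r4,r4 dispatched  <A:1 Mu:0 Ld:1 B:0 rd:5 wr:1>
#2 BR src=r6,r6 held:FU  <A:1 Mu:0 Ld:1 B:0 rd:5 wr:1>
#3 MUL src=r5,r3 held:FU  <A:1 Mu:0 Ld:1 B:0 rd:5 wr:1>
#4 ALU src=r6,r6 held:WAW  <A:1 Mu:0 Ld:1 B:0 rd:5 wr:1>
#5 MUL src=r7,r4 held:FU  <A:1 Mu:0 Ld:1 B:0 rd:5 wr:1>
#6 MUL src=r3,r3 held:FU  <A:1 Mu:0 Ld:1 B:0 rd:5 wr:1>

issued = [0, 1]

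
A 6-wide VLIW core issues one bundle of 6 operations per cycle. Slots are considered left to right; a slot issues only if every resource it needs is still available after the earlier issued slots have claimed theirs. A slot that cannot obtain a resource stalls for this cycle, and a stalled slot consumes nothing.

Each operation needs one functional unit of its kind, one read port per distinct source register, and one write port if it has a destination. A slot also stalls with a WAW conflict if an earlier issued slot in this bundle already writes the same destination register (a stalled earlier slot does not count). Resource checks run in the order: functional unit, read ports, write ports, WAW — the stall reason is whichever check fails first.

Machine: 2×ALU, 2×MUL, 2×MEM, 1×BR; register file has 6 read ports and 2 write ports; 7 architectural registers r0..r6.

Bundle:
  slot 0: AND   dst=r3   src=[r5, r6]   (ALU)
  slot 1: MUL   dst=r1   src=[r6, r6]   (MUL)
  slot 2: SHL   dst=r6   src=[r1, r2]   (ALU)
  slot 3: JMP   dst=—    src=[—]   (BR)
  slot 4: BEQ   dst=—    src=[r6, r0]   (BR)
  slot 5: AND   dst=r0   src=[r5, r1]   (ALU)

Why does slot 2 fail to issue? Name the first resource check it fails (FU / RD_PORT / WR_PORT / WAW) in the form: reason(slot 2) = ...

reason(slot 2) = WR_PORT

[0] ALU needs rd=2 wr=1: ok; after: ALU=1 MUL=2 MEM=2 BR=1, R=4, W=1
[1] MUL needs rd=1 wr=1: ok; after: ALU=1 MUL=1 MEM=2 BR=1, R=3, W=0
[2] ALU needs rd=2 wr=1: WR_PORT; after: ALU=1 MUL=1 MEM=2 BR=1, R=3, W=0
[3] BR needs rd=0 wr=0: ok; after: ALU=1 MUL=1 MEM=2 BR=0, R=3, W=0
[4] BR needs rd=2 wr=0: FU; after: ALU=1 MUL=1 MEM=2 BR=0, R=3, W=0
[5] ALU needs rd=2 wr=1: WR_PORT; after: ALU=1 MUL=1 MEM=2 BR=0, R=3, W=0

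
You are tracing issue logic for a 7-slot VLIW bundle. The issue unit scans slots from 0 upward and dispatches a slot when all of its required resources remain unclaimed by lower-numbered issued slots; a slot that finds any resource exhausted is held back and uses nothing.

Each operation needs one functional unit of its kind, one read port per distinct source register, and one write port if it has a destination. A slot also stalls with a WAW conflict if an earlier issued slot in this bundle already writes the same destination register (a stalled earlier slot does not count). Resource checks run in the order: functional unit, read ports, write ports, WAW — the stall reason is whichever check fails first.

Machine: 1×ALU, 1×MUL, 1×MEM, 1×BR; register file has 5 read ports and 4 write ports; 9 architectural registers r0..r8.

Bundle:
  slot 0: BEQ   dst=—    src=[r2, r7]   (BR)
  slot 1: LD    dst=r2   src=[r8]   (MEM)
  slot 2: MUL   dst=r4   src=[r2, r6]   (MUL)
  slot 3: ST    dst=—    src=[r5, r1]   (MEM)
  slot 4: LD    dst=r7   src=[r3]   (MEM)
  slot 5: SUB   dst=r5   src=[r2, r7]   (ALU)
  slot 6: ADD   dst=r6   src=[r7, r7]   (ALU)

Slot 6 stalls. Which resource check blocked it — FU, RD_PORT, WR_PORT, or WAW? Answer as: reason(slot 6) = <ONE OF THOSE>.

(0) want 1×BR +2rd +0wr — yes → AL1|MU1|ME1|BR0|rd3|wr4
(1) want 1×MEM +1rd +1wr — yes → AL1|MU1|ME0|BR0|rd2|wr3
(2) want 1×MUL +2rd +1wr — yes → AL1|MU0|ME0|BR0|rd0|wr2
(3) want 1×MEM +2rd +0wr — FU → AL1|MU0|ME0|BR0|rd0|wr2
(4) want 1×MEM +1rd +1wr — FU → AL1|MU0|ME0|BR0|rd0|wr2
(5) want 1×ALU +2rd +1wr — RD_PORT → AL1|MU0|ME0|BR0|rd0|wr2
(6) want 1×ALU +1rd +1wr — RD_PORT → AL1|MU0|ME0|BR0|rd0|wr2

reason(slot 6) = RD_PORT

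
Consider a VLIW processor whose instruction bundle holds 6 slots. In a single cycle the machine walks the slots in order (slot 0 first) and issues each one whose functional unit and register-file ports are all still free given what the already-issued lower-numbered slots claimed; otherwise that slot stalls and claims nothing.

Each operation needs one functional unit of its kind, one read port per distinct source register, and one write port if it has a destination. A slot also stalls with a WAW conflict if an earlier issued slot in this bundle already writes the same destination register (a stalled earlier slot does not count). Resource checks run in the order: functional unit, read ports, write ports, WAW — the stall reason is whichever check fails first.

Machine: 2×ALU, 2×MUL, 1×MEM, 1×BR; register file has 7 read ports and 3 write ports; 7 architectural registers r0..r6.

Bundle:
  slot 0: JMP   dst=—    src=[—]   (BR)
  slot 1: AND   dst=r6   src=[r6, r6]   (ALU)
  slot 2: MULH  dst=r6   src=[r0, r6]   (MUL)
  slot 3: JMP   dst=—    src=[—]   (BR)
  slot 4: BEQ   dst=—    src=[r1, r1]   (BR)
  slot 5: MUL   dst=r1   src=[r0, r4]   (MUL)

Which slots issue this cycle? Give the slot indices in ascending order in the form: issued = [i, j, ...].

issued = [0, 1, 5]

slot 0 (BR): ISSUE — free A2,Mu2,Ld1,B0 rp7 wp3
slot 1 (ALU): ISSUE — free A1,Mu2,Ld1,B0 rp6 wp2
slot 2 (MUL): stall WAW — free A1,Mu2,Ld1,B0 rp6 wp2
slot 3 (BR): stall FU — free A1,Mu2,Ld1,B0 rp6 wp2
slot 4 (BR): stall FU — free A1,Mu2,Ld1,B0 rp6 wp2
slot 5 (MUL): ISSUE — free A1,Mu1,Ld1,B0 rp4 wp1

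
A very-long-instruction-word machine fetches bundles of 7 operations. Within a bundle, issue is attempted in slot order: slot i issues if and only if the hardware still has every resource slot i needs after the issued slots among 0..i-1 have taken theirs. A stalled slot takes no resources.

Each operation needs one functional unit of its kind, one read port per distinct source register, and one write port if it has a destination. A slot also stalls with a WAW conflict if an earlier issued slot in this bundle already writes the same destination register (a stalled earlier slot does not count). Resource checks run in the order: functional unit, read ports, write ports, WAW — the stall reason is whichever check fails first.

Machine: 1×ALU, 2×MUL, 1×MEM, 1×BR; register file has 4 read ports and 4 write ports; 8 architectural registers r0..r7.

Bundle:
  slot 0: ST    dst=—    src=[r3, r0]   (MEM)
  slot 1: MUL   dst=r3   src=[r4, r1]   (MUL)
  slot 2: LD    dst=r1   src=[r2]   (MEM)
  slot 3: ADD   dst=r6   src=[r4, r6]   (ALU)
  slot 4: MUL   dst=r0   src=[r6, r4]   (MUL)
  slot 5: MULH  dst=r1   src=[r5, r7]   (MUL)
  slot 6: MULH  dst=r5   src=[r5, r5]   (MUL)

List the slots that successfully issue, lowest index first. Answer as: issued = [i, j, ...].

  0. MEM ⇒ go  {1A/2Mu/0Ld/1B | 2r 4w}
  1. MUL→r3 ⇒ go  {1A/1Mu/0Ld/1B | 0r 3w}
  2. MEM→r1 ⇒ no(FU)  {1A/1Mu/0Ld/1B | 0r 3w}
  3. ALU→r6 ⇒ no(RD_PORT)  {1A/1Mu/0Ld/1B | 0r 3w}
  4. MUL→r0 ⇒ no(RD_PORT)  {1A/1Mu/0Ld/1B | 0r 3w}
  5. MUL→r1 ⇒ no(RD_PORT)  {1A/1Mu/0Ld/1B | 0r 3w}
  6. MUL→r5 ⇒ no(RD_PORT)  {1A/1Mu/0Ld/1B | 0r 3w}

issued = [0, 1]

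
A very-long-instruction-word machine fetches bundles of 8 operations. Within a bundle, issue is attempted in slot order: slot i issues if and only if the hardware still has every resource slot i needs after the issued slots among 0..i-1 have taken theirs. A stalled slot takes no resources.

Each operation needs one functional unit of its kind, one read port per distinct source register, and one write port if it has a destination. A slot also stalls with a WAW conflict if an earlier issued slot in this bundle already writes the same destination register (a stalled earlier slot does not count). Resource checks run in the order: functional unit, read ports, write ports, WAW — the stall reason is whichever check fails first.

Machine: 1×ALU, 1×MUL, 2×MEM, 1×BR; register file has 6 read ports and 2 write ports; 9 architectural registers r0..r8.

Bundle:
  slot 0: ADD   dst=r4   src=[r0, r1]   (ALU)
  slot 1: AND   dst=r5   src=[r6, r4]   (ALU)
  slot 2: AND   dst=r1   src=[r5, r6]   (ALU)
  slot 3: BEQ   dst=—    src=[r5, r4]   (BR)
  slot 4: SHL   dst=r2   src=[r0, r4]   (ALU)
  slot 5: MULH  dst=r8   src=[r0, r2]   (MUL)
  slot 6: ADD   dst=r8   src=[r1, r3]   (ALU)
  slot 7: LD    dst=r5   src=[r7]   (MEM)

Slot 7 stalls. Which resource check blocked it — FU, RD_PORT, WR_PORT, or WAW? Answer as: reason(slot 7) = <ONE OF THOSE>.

#0 ALU src=r0,r1 dispatched  <A:0 Mu:1 Ld:2 B:1 rd:4 wr:1>
#1 ALU src=r6,r4 held:FU  <A:0 Mu:1 Ld:2 B:1 rd:4 wr:1>
#2 ALU src=r5,r6 held:FU  <A:0 Mu:1 Ld:2 B:1 rd:4 wr:1>
#3 BR src=r5,r4 dispatched  <A:0 Mu:1 Ld:2 B:0 rd:2 wr:1>
#4 ALU src=r0,r4 held:FU  <A:0 Mu:1 Ld:2 B:0 rd:2 wr:1>
#5 MUL src=r0,r2 dispatched  <A:0 Mu:0 Ld:2 B:0 rd:0 wr:0>
#6 ALU src=r1,r3 held:FU  <A:0 Mu:0 Ld:2 B:0 rd:0 wr:0>
#7 MEM src=r7 held:RD_PORT  <A:0 Mu:0 Ld:2 B:0 rd:0 wr:0>

reason(slot 7) = RD_PORT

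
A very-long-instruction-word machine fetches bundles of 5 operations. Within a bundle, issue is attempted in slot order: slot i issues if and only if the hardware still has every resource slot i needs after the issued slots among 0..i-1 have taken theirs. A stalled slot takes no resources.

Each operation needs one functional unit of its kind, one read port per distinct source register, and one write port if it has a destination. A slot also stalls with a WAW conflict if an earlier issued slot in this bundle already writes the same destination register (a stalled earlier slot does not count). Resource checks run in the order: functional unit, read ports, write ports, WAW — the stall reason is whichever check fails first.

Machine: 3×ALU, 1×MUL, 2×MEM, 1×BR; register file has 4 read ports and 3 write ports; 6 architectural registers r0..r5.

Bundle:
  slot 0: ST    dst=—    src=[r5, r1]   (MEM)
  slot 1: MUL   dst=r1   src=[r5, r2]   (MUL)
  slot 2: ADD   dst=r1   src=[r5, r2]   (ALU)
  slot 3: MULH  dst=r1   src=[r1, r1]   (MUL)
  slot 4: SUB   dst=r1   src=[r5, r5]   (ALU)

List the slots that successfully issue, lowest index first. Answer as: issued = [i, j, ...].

issued = [0, 1]

[0] MEM needs rd=2 wr=0: ok; after: ALU=3 MUL=1 MEM=1 BR=1, R=2, W=3
[1] MUL needs rd=2 wr=1: ok; after: ALU=3 MUL=0 MEM=1 BR=1, R=0, W=2
[2] ALU needs rd=2 wr=1: RD_PORT; after: ALU=3 MUL=0 MEM=1 BR=1, R=0, W=2
[3] MUL needs rd=1 wr=1: FU; after: ALU=3 MUL=0 MEM=1 BR=1, R=0, W=2
[4] ALU needs rd=1 wr=1: RD_PORT; after: ALU=3 MUL=0 MEM=1 BR=1, R=0, W=2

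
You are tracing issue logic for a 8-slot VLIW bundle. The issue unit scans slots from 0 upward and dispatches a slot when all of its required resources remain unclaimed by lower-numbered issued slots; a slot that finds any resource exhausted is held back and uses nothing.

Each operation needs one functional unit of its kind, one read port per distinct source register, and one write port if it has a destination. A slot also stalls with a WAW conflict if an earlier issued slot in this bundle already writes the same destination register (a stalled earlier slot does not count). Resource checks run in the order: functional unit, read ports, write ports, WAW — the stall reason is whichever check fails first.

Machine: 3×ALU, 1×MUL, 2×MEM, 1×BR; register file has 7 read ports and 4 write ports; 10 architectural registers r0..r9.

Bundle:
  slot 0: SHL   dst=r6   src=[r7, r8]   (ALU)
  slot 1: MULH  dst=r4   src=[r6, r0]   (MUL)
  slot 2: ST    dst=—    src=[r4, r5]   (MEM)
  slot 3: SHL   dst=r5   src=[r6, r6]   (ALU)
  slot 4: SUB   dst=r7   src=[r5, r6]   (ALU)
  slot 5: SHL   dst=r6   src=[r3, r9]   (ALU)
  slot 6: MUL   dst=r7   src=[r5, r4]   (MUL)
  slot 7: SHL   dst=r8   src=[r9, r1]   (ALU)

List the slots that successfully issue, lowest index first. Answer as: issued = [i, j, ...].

[0] ALU needs rd=2 wr=1: ok; after: ALU=2 MUL=1 MEM=2 BR=1, R=5, W=3
[1] MUL needs rd=2 wr=1: ok; after: ALU=2 MUL=0 MEM=2 BR=1, R=3, W=2
[2] MEM needs rd=2 wr=0: ok; after: ALU=2 MUL=0 MEM=1 BR=1, R=1, W=2
[3] ALU needs rd=1 wr=1: ok; after: ALU=1 MUL=0 MEM=1 BR=1, R=0, W=1
[4] ALU needs rd=2 wr=1: RD_PORT; after: ALU=1 MUL=0 MEM=1 BR=1, R=0, W=1
[5] ALU needs rd=2 wr=1: RD_PORT; after: ALU=1 MUL=0 MEM=1 BR=1, R=0, W=1
[6] MUL needs rd=2 wr=1: FU; after: ALU=1 MUL=0 MEM=1 BR=1, R=0, W=1
[7] ALU needs rd=2 wr=1: RD_PORT; after: ALU=1 MUL=0 MEM=1 BR=1, R=0, W=1

issued = [0, 1, 2, 3]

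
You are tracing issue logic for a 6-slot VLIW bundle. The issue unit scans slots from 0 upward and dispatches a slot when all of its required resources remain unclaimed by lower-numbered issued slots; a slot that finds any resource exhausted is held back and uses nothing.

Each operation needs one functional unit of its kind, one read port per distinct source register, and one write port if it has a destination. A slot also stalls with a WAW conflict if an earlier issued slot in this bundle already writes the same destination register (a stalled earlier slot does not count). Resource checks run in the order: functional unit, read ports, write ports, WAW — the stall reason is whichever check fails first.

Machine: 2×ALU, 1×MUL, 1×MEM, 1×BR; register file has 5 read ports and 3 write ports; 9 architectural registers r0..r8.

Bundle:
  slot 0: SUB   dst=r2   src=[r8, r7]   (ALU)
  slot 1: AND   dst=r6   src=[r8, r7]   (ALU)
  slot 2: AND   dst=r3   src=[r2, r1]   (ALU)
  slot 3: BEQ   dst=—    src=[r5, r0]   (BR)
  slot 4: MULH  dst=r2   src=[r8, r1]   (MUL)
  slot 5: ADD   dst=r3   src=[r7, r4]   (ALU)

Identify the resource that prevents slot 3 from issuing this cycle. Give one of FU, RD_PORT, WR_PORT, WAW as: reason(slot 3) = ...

reason(slot 3) = RD_PORT

(0) want 1×ALU +2rd +1wr — yes → AL1|MU1|ME1|BR1|rd3|wr2
(1) want 1×ALU +2rd +1wr — yes → AL0|MU1|ME1|BR1|rd1|wr1
(2) want 1×ALU +2rd +1wr — FU → AL0|MU1|ME1|BR1|rd1|wr1
(3) want 1×BR +2rd +0wr — RD_PORT → AL0|MU1|ME1|BR1|rd1|wr1
(4) want 1×MUL +2rd +1wr — RD_PORT → AL0|MU1|ME1|BR1|rd1|wr1
(5) want 1×ALU +2rd +1wr — FU → AL0|MU1|ME1|BR1|rd1|wr1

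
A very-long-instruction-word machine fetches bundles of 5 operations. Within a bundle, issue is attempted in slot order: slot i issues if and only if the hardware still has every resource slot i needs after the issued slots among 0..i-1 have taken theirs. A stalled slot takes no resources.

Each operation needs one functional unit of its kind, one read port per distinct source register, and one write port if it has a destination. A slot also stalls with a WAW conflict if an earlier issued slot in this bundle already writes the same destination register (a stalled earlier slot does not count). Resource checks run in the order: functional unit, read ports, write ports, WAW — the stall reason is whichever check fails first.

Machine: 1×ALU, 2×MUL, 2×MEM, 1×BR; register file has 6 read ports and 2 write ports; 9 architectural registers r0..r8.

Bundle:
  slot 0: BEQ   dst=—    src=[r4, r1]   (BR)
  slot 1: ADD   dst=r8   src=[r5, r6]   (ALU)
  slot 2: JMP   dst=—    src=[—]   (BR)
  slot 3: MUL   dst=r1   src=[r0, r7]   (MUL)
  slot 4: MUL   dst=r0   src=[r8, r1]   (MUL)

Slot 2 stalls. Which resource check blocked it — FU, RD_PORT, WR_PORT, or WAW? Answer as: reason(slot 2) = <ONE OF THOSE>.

slot 0 (BR): ISSUE — free A1,Mu2,Ld2,B0 rp4 wp2
slot 1 (ALU): ISSUE — free A0,Mu2,Ld2,B0 rp2 wp1
slot 2 (BR): stall FU — free A0,Mu2,Ld2,B0 rp2 wp1
slot 3 (MUL): ISSUE — free A0,Mu1,Ld2,B0 rp0 wp0
slot 4 (MUL): stall RD_PORT — free A0,Mu1,Ld2,B0 rp0 wp0

reason(slot 2) = FU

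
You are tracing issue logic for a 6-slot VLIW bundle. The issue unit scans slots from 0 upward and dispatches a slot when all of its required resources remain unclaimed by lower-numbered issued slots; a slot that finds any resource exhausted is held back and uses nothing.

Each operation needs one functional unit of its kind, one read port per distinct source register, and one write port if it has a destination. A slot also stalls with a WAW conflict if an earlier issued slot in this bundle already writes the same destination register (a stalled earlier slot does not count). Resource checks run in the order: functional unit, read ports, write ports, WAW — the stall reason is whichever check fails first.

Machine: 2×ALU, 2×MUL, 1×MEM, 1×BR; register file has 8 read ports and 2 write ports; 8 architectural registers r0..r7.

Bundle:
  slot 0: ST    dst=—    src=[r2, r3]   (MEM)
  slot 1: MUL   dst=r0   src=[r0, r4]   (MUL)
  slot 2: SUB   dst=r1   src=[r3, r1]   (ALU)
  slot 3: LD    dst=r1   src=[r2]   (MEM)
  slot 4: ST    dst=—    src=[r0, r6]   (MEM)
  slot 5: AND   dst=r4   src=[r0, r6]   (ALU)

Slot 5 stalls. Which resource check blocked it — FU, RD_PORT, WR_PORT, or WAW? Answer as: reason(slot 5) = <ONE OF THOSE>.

reason(slot 5) = WR_PORT

  0. MEM ⇒ go  {2A/2Mu/0Ld/1B | 6r 2w}
  1. MUL→r0 ⇒ go  {2A/1Mu/0Ld/1B | 4r 1w}
  2. ALU→r1 ⇒ go  {1A/1Mu/0Ld/1B | 2r 0w}
  3. MEM→r1 ⇒ no(FU)  {1A/1Mu/0Ld/1B | 2r 0w}
  4. MEM ⇒ no(FU)  {1A/1Mu/0Ld/1B | 2r 0w}
  5. ALU→r4 ⇒ no(WR_PORT)  {1A/1Mu/0Ld/1B | 2r 0w}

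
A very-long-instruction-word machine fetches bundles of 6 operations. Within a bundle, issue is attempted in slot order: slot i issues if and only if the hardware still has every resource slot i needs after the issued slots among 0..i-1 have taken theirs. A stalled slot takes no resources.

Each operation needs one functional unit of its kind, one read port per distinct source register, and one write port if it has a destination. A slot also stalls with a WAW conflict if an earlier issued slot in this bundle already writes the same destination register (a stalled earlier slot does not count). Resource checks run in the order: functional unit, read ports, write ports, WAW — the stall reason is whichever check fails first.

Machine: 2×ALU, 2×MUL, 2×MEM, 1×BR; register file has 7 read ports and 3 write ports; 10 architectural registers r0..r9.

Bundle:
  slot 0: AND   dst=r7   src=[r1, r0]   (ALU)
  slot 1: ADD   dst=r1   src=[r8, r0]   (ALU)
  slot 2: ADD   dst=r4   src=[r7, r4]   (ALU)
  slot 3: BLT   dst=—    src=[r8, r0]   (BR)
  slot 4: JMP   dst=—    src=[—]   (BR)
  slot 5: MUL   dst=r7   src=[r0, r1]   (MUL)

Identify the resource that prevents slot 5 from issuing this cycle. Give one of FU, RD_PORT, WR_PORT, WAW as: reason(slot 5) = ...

[0] ALU needs rd=2 wr=1: ok; after: ALU=1 MUL=2 MEM=2 BR=1, R=5, W=2
[1] ALU needs rd=2 wr=1: ok; after: ALU=0 MUL=2 MEM=2 BR=1, R=3, W=1
[2] ALU needs rd=2 wr=1: FU; after: ALU=0 MUL=2 MEM=2 BR=1, R=3, W=1
[3] BR needs rd=2 wr=0: ok; after: ALU=0 MUL=2 MEM=2 BR=0, R=1, W=1
[4] BR needs rd=0 wr=0: FU; after: ALU=0 MUL=2 MEM=2 BR=0, R=1, W=1
[5] MUL needs rd=2 wr=1: RD_PORT; after: ALU=0 MUL=2 MEM=2 BR=0, R=1, W=1

reason(slot 5) = RD_PORT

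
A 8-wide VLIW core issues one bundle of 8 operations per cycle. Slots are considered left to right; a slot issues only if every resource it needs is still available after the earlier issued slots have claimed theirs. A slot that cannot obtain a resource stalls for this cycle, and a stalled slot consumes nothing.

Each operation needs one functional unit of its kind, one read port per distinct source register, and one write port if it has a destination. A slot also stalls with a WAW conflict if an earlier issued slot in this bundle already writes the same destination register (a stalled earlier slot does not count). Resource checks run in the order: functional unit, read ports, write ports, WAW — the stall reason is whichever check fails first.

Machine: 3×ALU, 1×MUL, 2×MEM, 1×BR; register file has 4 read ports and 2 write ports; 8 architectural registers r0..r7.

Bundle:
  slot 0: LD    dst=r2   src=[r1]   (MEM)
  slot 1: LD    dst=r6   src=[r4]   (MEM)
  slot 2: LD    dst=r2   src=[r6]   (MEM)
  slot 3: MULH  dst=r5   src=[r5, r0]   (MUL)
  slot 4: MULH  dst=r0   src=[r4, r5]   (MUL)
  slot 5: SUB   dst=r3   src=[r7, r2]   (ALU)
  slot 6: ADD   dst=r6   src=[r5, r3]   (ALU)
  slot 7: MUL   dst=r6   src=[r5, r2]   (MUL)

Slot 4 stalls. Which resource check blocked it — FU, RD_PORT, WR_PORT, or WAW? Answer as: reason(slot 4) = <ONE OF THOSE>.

(0) want 1×MEM +1rd +1wr — yes → AL3|MU1|ME1|BR1|rd3|wr1
(1) want 1×MEM +1rd +1wr — yes → AL3|MU1|ME0|BR1|rd2|wr0
(2) want 1×MEM +1rd +1wr — FU → AL3|MU1|ME0|BR1|rd2|wr0
(3) want 1×MUL +2rd +1wr — WR_PORT → AL3|MU1|ME0|BR1|rd2|wr0
(4) want 1×MUL +2rd +1wr — WR_PORT → AL3|MU1|ME0|BR1|rd2|wr0
(5) want 1×ALU +2rd +1wr — WR_PORT → AL3|MU1|ME0|BR1|rd2|wr0
(6) want 1×ALU +2rd +1wr — WR_PORT → AL3|MU1|ME0|BR1|rd2|wr0
(7) want 1×MUL +2rd +1wr — WR_PORT → AL3|MU1|ME0|BR1|rd2|wr0

reason(slot 4) = WR_PORT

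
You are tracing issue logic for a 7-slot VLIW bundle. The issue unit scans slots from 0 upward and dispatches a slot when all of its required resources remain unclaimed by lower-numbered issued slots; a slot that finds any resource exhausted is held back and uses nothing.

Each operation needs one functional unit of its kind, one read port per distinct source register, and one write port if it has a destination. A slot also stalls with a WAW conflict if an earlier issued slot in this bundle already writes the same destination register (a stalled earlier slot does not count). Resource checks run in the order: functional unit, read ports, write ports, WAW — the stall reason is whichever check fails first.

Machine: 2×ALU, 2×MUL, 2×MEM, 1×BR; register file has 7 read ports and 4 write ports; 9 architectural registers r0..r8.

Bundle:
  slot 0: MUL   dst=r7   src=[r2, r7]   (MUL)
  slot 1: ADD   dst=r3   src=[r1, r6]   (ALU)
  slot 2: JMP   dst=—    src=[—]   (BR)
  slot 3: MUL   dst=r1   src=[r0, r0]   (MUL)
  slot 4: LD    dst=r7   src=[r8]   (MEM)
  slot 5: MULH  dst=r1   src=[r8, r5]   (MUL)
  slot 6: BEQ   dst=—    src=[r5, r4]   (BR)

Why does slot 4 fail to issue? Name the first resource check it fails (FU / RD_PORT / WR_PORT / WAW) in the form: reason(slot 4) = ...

reason(slot 4) = WAW

[0] MUL needs rd=2 wr=1: ok; after: ALU=2 MUL=1 MEM=2 BR=1, R=5, W=3
[1] ALU needs rd=2 wr=1: ok; after: ALU=1 MUL=1 MEM=2 BR=1, R=3, W=2
[2] BR needs rd=0 wr=0: ok; after: ALU=1 MUL=1 MEM=2 BR=0, R=3, W=2
[3] MUL needs rd=1 wr=1: ok; after: ALU=1 MUL=0 MEM=2 BR=0, R=2, W=1
[4] MEM needs rd=1 wr=1: WAW; after: ALU=1 MUL=0 MEM=2 BR=0, R=2, W=1
[5] MUL needs rd=2 wr=1: FU; after: ALU=1 MUL=0 MEM=2 BR=0, R=2, W=1
[6] BR needs rd=2 wr=0: FU; after: ALU=1 MUL=0 MEM=2 BR=0, R=2, W=1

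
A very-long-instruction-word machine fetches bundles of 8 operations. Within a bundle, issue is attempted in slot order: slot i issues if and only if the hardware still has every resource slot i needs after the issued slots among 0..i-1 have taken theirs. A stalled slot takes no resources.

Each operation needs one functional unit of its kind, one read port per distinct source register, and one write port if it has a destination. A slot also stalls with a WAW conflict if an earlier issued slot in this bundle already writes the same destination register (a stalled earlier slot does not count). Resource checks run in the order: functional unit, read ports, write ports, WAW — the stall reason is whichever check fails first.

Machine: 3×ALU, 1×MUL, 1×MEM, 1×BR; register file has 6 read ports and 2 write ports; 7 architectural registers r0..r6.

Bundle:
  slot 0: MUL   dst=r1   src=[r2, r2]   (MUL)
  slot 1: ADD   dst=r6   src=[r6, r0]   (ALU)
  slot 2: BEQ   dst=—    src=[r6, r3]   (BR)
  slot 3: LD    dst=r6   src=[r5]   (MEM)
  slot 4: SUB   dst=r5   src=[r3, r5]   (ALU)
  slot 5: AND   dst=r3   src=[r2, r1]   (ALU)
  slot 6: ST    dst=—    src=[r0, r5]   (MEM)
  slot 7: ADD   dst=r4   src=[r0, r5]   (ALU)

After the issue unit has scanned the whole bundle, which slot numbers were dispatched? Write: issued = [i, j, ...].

issued = [0, 1, 2]

slot 0 (MUL): ISSUE — free A3,Mu0,Ld1,B1 rp5 wp1
slot 1 (ALU): ISSUE — free A2,Mu0,Ld1,B1 rp3 wp0
slot 2 (BR): ISSUE — free A2,Mu0,Ld1,B0 rp1 wp0
slot 3 (MEM): stall WR_PORT — free A2,Mu0,Ld1,B0 rp1 wp0
slot 4 (ALU): stall RD_PORT — free A2,Mu0,Ld1,B0 rp1 wp0
slot 5 (ALU): stall RD_PORT — free A2,Mu0,Ld1,B0 rp1 wp0
slot 6 (MEM): stall RD_PORT — free A2,Mu0,Ld1,B0 rp1 wp0
slot 7 (ALU): stall RD_PORT — free A2,Mu0,Ld1,B0 rp1 wp0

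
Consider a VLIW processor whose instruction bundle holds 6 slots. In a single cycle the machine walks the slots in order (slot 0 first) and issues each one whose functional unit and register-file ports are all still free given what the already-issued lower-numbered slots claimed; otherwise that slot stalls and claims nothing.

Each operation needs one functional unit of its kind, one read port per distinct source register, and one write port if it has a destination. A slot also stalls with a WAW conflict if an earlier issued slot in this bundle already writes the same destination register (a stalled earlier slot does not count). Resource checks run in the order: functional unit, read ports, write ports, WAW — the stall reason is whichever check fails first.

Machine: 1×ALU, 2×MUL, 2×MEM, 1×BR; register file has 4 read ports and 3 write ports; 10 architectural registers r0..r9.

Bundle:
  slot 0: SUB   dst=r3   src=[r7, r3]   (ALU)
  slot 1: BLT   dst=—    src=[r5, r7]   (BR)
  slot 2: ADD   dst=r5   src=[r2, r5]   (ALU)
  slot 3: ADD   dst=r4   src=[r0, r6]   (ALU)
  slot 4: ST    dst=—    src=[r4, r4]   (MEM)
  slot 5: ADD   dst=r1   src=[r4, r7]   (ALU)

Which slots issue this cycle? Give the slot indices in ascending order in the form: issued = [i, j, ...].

slot 0 (ALU): ISSUE — free A0,Mu2,Ld2,B1 rp2 wp2
slot 1 (BR): ISSUE — free A0,Mu2,Ld2,B0 rp0 wp2
slot 2 (ALU): stall FU — free A0,Mu2,Ld2,B0 rp0 wp2
slot 3 (ALU): stall FU — free A0,Mu2,Ld2,B0 rp0 wp2
slot 4 (MEM): stall RD_PORT — free A0,Mu2,Ld2,B0 rp0 wp2
slot 5 (ALU): stall FU — free A0,Mu2,Ld2,B0 rp0 wp2

issued = [0, 1]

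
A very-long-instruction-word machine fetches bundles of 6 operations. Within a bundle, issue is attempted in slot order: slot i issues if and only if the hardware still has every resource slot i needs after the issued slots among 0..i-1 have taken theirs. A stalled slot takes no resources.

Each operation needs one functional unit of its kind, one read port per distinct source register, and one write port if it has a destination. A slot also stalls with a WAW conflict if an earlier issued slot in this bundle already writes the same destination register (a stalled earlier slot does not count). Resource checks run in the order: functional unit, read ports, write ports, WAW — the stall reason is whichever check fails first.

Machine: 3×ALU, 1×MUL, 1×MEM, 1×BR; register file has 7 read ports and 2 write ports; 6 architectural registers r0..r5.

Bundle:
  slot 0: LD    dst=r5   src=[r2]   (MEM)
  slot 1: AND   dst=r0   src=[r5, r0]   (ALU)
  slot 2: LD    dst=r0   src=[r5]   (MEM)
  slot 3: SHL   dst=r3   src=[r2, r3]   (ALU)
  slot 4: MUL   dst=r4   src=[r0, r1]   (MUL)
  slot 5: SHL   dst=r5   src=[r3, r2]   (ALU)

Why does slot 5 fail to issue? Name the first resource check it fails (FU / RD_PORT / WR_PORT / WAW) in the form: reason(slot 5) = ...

reason(slot 5) = WR_PORT

(0) want 1×MEM +1rd +1wr — yes → AL3|MU1|ME0|BR1|rd6|wr1
(1) want 1×ALU +2rd +1wr — yes → AL2|MU1|ME0|BR1|rd4|wr0
(2) want 1×MEM +1rd +1wr — FU → AL2|MU1|ME0|BR1|rd4|wr0
(3) want 1×ALU +2rd +1wr — WR_PORT → AL2|MU1|ME0|BR1|rd4|wr0
(4) want 1×MUL +2rd +1wr — WR_PORT → AL2|MU1|ME0|BR1|rd4|wr0
(5) want 1×ALU +2rd +1wr — WR_PORT → AL2|MU1|ME0|BR1|rd4|wr0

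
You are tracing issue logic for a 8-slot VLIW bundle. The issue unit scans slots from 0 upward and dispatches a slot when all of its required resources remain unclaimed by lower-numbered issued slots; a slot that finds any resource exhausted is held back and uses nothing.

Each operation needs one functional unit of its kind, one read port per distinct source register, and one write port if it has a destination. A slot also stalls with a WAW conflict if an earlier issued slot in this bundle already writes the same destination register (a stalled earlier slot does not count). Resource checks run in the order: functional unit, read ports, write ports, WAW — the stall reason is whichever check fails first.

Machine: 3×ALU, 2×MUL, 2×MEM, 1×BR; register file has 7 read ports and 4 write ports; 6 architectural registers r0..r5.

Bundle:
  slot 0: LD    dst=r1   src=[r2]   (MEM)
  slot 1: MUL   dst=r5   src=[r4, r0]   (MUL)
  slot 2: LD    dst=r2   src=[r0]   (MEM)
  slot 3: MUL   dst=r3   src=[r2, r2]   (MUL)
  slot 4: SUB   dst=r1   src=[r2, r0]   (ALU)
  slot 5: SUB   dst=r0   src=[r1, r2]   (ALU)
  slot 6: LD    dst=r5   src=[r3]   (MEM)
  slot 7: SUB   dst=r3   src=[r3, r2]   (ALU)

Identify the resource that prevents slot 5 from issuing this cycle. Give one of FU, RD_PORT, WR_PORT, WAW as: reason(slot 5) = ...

reason(slot 5) = WR_PORT

[0] MEM needs rd=1 wr=1: ok; after: ALU=3 MUL=2 MEM=1 BR=1, R=6, W=3
[1] MUL needs rd=2 wr=1: ok; after: ALU=3 MUL=1 MEM=1 BR=1, R=4, W=2
[2] MEM needs rd=1 wr=1: ok; after: ALU=3 MUL=1 MEM=0 BR=1, R=3, W=1
[3] MUL needs rd=1 wr=1: ok; after: ALU=3 MUL=0 MEM=0 BR=1, R=2, W=0
[4] ALU needs rd=2 wr=1: WR_PORT; after: ALU=3 MUL=0 MEM=0 BR=1, R=2, W=0
[5] ALU needs rd=2 wr=1: WR_PORT; after: ALU=3 MUL=0 MEM=0 BR=1, R=2, W=0
[6] MEM needs rd=1 wr=1: FU; after: ALU=3 MUL=0 MEM=0 BR=1, R=2, W=0
[7] ALU needs rd=2 wr=1: WR_PORT; after: ALU=3 MUL=0 MEM=0 BR=1, R=2, W=0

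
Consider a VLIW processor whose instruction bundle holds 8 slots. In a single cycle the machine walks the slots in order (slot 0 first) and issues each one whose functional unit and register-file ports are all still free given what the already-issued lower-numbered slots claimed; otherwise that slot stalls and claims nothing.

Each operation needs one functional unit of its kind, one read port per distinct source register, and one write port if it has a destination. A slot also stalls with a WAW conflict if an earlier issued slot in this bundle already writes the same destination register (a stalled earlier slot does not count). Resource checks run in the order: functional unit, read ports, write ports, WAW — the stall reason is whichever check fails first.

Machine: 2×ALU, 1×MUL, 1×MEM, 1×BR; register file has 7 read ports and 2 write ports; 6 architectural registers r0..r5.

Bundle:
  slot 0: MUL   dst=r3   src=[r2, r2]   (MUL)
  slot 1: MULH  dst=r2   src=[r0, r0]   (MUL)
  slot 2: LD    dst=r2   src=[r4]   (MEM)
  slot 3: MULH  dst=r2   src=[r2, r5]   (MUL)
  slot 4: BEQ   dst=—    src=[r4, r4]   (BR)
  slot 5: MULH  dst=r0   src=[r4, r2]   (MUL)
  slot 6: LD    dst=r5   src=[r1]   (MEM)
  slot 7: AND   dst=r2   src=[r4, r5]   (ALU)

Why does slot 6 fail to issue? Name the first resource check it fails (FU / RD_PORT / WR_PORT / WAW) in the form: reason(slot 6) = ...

reason(slot 6) = FU

(0) want 1×MUL +1rd +1wr — yes → AL2|MU0|ME1|BR1|rd6|wr1
(1) want 1×MUL +1rd +1wr — FU → AL2|MU0|ME1|BR1|rd6|wr1
(2) want 1×MEM +1rd +1wr — yes → AL2|MU0|ME0|BR1|rd5|wr0
(3) want 1×MUL +2rd +1wr — FU → AL2|MU0|ME0|BR1|rd5|wr0
(4) want 1×BR +1rd +0wr — yes → AL2|MU0|ME0|BR0|rd4|wr0
(5) want 1×MUL +2rd +1wr — FU → AL2|MU0|ME0|BR0|rd4|wr0
(6) want 1×MEM +1rd +1wr — FU → AL2|MU0|ME0|BR0|rd4|wr0
(7) want 1×ALU +2rd +1wr — WR_PORT → AL2|MU0|ME0|BR0|rd4|wr0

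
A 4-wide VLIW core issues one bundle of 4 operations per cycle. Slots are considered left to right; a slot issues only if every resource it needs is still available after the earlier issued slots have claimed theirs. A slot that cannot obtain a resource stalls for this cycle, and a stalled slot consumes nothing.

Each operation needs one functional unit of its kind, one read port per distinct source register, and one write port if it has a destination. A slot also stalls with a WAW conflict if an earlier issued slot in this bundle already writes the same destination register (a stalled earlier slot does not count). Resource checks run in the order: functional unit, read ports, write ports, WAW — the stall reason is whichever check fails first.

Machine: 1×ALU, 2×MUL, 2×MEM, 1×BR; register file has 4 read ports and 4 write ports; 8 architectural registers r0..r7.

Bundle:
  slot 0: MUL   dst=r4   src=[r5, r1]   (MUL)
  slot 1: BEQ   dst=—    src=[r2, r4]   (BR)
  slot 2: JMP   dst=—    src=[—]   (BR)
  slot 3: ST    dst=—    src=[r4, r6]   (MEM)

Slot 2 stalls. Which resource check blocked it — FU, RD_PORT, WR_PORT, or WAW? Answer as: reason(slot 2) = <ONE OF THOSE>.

[0] MUL needs rd=2 wr=1: ok; after: ALU=1 MUL=1 MEM=2 BR=1, R=2, W=3
[1] BR needs rd=2 wr=0: ok; after: ALU=1 MUL=1 MEM=2 BR=0, R=0, W=3
[2] BR needs rd=0 wr=0: FU; after: ALU=1 MUL=1 MEM=2 BR=0, R=0, W=3
[3] MEM needs rd=2 wr=0: RD_PORT; after: ALU=1 MUL=1 MEM=2 BR=0, R=0, W=3

reason(slot 2) = FU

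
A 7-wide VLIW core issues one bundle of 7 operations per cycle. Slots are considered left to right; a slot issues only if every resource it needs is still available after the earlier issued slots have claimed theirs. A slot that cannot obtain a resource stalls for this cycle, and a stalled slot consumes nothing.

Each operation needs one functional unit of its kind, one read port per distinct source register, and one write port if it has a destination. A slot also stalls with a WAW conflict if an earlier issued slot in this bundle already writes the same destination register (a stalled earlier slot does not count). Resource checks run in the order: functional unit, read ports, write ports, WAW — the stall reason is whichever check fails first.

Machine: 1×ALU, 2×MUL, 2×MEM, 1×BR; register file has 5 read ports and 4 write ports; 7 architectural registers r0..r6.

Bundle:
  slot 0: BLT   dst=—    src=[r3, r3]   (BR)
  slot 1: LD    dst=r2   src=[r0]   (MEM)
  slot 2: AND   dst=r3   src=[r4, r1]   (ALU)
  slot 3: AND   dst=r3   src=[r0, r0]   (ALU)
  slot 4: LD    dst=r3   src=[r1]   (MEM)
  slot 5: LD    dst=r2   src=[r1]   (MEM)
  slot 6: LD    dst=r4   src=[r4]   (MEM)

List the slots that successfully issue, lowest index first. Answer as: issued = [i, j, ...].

issued = [0, 1, 2, 6]

  0. BR ⇒ go  {1A/2Mu/2Ld/0B | 4r 4w}
  1. MEM→r2 ⇒ go  {1A/2Mu/1Ld/0B | 3r 3w}
  2. ALU→r3 ⇒ go  {0A/2Mu/1Ld/0B | 1r 2w}
  3. ALU→r3 ⇒ no(FU)  {0A/2Mu/1Ld/0B | 1r 2w}
  4. MEM→r3 ⇒ no(WAW)  {0A/2Mu/1Ld/0B | 1r 2w}
  5. MEM→r2 ⇒ no(WAW)  {0A/2Mu/1Ld/0B | 1r 2w}
  6. MEM→r4 ⇒ go  {0A/2Mu/0Ld/0B | 0r 1w}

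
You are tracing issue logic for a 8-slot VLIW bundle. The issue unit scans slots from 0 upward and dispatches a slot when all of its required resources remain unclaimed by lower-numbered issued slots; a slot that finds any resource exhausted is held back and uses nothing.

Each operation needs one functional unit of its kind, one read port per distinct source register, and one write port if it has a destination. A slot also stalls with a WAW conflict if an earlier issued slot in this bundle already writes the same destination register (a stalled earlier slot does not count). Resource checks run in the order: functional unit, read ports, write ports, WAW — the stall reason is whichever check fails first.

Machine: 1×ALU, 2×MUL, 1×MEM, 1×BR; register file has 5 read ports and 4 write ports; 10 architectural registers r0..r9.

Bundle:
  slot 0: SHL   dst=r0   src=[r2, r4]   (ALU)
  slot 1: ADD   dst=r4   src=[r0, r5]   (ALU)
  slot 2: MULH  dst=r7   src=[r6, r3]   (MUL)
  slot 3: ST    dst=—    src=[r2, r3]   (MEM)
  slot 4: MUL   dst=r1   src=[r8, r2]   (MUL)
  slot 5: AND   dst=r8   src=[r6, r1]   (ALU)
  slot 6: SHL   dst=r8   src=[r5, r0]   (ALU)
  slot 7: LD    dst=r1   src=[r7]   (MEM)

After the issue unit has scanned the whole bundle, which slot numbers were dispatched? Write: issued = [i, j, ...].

#0 ALU src=r2,r4 dispatched  <A:0 Mu:2 Ld:1 B:1 rd:3 wr:3>
#1 ALU src=r0,r5 held:FU  <A:0 Mu:2 Ld:1 B:1 rd:3 wr:3>
#2 MUL src=r6,r3 dispatched  <A:0 Mu:1 Ld:1 B:1 rd:1 wr:2>
#3 MEM src=r2,r3 held:RD_PORT  <A:0 Mu:1 Ld:1 B:1 rd:1 wr:2>
#4 MUL src=r8,r2 held:RD_PORT  <A:0 Mu:1 Ld:1 B:1 rd:1 wr:2>
#5 ALU src=r6,r1 held:FU  <A:0 Mu:1 Ld:1 B:1 rd:1 wr:2>
#6 ALU src=r5,r0 held:FU  <A:0 Mu:1 Ld:1 B:1 rd:1 wr:2>
#7 MEM src=r7 dispatched  <A:0 Mu:1 Ld:0 B:1 rd:0 wr:1>

issued = [0, 2, 7]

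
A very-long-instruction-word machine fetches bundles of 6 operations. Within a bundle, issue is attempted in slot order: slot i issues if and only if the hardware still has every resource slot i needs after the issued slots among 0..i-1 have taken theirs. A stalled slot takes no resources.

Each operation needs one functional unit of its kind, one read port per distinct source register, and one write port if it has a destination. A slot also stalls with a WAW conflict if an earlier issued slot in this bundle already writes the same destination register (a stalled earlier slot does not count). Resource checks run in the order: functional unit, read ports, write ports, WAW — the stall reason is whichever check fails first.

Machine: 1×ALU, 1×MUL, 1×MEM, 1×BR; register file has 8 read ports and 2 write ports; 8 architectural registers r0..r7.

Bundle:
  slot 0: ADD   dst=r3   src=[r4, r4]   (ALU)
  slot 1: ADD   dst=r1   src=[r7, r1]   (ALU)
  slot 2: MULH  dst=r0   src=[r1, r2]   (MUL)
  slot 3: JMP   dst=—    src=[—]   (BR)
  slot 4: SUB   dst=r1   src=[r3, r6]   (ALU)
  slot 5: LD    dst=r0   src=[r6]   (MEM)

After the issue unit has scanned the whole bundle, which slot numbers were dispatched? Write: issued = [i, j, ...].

#0 ALU src=r4,r4 dispatched  <A:0 Mu:1 Ld:1 B:1 rd:7 wr:1>
#1 ALU src=r7,r1 held:FU  <A:0 Mu:1 Ld:1 B:1 rd:7 wr:1>
#2 MUL src=r1,r2 dispatched  <A:0 Mu:0 Ld:1 B:1 rd:5 wr:0>
#3 BR src=- dispatched  <A:0 Mu:0 Ld:1 B:0 rd:5 wr:0>
#4 ALU src=r3,r6 held:FU  <A:0 Mu:0 Ld:1 B:0 rd:5 wr:0>
#5 MEM src=r6 held:WR_PORT  <A:0 Mu:0 Ld:1 B:0 rd:5 wr:0>

issued = [0, 2, 3]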